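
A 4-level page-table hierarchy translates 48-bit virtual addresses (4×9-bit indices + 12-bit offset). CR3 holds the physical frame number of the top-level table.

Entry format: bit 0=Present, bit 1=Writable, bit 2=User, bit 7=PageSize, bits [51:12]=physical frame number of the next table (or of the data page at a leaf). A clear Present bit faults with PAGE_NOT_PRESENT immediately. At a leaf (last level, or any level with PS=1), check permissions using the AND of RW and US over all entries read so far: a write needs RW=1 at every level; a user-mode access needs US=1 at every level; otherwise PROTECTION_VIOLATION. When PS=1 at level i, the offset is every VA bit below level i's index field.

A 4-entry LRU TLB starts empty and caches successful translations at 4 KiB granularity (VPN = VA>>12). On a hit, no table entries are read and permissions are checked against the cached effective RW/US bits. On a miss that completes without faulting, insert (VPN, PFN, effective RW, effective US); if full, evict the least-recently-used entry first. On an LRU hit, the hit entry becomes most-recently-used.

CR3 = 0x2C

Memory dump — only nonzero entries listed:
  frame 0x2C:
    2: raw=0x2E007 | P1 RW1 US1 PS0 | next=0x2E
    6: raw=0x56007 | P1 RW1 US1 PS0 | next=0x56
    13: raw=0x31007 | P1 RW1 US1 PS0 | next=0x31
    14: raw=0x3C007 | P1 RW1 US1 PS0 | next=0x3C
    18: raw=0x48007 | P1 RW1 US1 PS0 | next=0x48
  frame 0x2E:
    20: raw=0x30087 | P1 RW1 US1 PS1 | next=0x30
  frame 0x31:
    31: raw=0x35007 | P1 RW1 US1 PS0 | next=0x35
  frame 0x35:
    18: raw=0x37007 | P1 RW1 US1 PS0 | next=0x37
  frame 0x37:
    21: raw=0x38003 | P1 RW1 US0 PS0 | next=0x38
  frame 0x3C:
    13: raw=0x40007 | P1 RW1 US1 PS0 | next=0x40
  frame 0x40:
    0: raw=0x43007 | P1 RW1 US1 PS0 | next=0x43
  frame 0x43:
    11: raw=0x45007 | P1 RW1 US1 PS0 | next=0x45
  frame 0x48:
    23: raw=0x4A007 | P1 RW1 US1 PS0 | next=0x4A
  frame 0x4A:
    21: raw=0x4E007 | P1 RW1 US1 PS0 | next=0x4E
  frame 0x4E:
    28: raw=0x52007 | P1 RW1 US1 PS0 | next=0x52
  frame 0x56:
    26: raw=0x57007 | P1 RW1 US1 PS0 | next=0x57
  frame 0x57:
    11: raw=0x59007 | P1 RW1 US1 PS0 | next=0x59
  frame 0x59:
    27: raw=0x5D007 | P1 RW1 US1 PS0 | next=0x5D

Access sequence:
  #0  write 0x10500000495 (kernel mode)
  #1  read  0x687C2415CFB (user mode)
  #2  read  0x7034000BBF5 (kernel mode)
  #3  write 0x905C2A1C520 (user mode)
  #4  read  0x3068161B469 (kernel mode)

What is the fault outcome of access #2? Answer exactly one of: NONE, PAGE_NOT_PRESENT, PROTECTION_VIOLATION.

Trace:
#0 VA=0x10500000495 (w,kernel):
  lvl0: tbl 0x2C, slot 2 ⇒ 0x2E007 (P1/RW1/US1/PS0)
  lvl1: tbl 0x2E, slot 20 ⇒ 0x30087 (P1/RW1/US1/PS1)
  ✓ 0x30495 (huge @L1)  — 2 lookups
#1 VA=0x687C2415CFB (r,user):
  lvl0: tbl 0x2C, slot 13 ⇒ 0x31007 (P1/RW1/US1/PS0)
  lvl1: tbl 0x31, slot 31 ⇒ 0x35007 (P1/RW1/US1/PS0)
  lvl2: tbl 0x35, slot 18 ⇒ 0x37007 (P1/RW1/US1/PS0)
  lvl3: tbl 0x37, slot 21 ⇒ 0x38003 (P1/RW1/US0/PS0)
  ✗ PROTECTION_VIOLATION  [4 reads]
#2 VA=0x7034000BBF5 (r,kernel):
  lvl0: tbl 0x2C, slot 14 ⇒ 0x3C007 (P1/RW1/US1/PS0)
  lvl1: tbl 0x3C, slot 13 ⇒ 0x40007 (P1/RW1/US1/PS0)
  lvl2: tbl 0x40, slot 0 ⇒ 0x43007 (P1/RW1/US1/PS0)
  lvl3: tbl 0x43, slot 11 ⇒ 0x45007 (P1/RW1/US1/PS0)
  ✓ 0x45BF5  — 4 lookups
#3 VA=0x905C2A1C520 (w,user):
  lvl0: tbl 0x2C, slot 18 ⇒ 0x48007 (P1/RW1/US1/PS0)
  lvl1: tbl 0x48, slot 23 ⇒ 0x4A007 (P1/RW1/US1/PS0)
  lvl2: tbl 0x4A, slot 21 ⇒ 0x4E007 (P1/RW1/US1/PS0)
  lvl3: tbl 0x4E, slot 28 ⇒ 0x52007 (P1/RW1/US1/PS0)
  ✓ 0x52520  — 4 lookups
#4 VA=0x3068161B469 (r,kernel):
  lvl0: tbl 0x2C, slot 6 ⇒ 0x56007 (P1/RW1/US1/PS0)
  lvl1: tbl 0x56, slot 26 ⇒ 0x57007 (P1/RW1/US1/PS0)
  lvl2: tbl 0x57, slot 11 ⇒ 0x59007 (P1/RW1/US1/PS0)
  lvl3: tbl 0x59, slot 27 ⇒ 0x5D007 (P1/RW1/US1/PS0)
  ✓ 0x5D469  — 4 lookups

Access #2 fault: NONE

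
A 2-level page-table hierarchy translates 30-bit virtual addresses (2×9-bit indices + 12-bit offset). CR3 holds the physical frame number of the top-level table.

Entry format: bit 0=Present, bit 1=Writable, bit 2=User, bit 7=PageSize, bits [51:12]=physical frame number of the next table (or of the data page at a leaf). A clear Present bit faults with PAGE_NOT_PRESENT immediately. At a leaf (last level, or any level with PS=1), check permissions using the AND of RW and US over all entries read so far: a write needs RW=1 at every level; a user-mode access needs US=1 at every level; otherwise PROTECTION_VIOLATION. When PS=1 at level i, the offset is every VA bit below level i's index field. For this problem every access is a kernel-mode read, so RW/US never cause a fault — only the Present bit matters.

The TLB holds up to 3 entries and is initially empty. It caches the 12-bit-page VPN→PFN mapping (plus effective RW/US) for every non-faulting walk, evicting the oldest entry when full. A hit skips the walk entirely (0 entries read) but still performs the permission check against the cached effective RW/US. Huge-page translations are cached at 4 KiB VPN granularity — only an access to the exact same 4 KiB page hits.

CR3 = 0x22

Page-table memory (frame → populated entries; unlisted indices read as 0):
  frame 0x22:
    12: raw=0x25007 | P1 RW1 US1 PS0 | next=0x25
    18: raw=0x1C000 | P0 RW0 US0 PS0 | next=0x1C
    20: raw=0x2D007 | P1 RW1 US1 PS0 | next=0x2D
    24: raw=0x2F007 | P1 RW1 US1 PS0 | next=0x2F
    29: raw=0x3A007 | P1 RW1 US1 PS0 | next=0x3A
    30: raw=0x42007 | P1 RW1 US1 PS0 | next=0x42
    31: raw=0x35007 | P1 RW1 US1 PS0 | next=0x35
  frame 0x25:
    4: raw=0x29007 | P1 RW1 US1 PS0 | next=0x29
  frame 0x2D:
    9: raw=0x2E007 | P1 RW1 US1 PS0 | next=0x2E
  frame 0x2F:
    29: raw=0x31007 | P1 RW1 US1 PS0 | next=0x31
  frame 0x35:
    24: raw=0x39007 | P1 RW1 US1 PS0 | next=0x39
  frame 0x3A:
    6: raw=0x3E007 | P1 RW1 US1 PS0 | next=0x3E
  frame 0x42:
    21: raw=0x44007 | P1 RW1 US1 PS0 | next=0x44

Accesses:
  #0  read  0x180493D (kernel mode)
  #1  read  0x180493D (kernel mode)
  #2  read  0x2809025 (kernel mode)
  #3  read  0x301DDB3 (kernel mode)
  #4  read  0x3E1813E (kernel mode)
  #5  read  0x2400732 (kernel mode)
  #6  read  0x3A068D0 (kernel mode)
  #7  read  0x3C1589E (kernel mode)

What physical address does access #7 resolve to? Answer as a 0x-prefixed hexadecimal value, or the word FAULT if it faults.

Trace:
#0 VA=0x180493D (r,kernel):
  [0] read 0x22 idx=12: raw=0x25007 flags P=1 W=1 U=1 S=0
  [1] read 0x25 idx=4: raw=0x29007 flags P=1 W=1 U=1 S=0
  ⇒ phys 0x2993D  [2 reads]
#1 VA=0x180493D (r,kernel):
  TLB hit vpn=0x1804 → PA=0x2993D
#2 VA=0x2809025 (r,kernel):
  [0] read 0x22 idx=20: raw=0x2D007 flags P=1 W=1 U=1 S=0
  [1] read 0x2D idx=9: raw=0x2E007 flags P=1 W=1 U=1 S=0
  ⇒ phys 0x2E025  [2 reads]
#3 VA=0x301DDB3 (r,kernel):
  [0] read 0x22 idx=24: raw=0x2F007 flags P=1 W=1 U=1 S=0
  [1] read 0x2F idx=29: raw=0x31007 flags P=1 W=1 U=1 S=0
  ⇒ phys 0x31DB3  [2 reads]
#4 VA=0x3E1813E (r,kernel):
  [0] read 0x22 idx=31: raw=0x35007 flags P=1 W=1 U=1 S=0
  [1] read 0x35 idx=24: raw=0x39007 flags P=1 W=1 U=1 S=0
  ⇒ phys 0x3913E  [2 reads]
#5 VA=0x2400732 (r,kernel):
  [0] read 0x22 idx=18: raw=0x1C000 flags P=0 W=0 U=0 S=0
  ✗ PAGE_NOT_PRESENT  [1 reads]
#6 VA=0x3A068D0 (r,kernel):
  [0] read 0x22 idx=29: raw=0x3A007 flags P=1 W=1 U=1 S=0
  [1] read 0x3A idx=6: raw=0x3E007 flags P=1 W=1 U=1 S=0
  ⇒ phys 0x3E8D0  [2 reads]
#7 VA=0x3C1589E (r,kernel):
  [0] read 0x22 idx=30: raw=0x42007 flags P=1 W=1 U=1 S=0
  [1] read 0x42 idx=21: raw=0x44007 flags P=1 W=1 U=1 S=0
  ⇒ phys 0x4489E  [2 reads]

Access #7 PA: 0x4489E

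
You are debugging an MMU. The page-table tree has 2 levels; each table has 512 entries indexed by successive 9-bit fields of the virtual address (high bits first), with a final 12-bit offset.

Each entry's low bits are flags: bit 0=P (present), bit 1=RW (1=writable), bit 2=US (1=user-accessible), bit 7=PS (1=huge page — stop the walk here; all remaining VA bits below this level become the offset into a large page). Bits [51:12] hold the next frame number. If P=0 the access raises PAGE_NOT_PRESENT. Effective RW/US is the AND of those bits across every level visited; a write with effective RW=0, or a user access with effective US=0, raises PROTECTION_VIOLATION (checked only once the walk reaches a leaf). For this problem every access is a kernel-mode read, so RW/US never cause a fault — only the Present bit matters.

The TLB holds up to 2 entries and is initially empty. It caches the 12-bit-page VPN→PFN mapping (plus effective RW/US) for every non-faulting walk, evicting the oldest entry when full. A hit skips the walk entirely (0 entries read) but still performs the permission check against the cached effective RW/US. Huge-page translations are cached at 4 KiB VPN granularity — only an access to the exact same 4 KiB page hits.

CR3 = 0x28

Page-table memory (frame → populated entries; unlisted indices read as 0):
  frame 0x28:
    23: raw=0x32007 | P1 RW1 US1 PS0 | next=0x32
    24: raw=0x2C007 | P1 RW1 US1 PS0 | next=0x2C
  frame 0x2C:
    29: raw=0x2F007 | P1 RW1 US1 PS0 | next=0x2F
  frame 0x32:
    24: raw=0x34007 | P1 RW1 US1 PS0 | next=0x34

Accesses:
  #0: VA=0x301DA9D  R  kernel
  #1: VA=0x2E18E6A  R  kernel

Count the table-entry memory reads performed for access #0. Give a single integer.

Walk each access:
#0 VA=0x301DA9D (r,kernel):
  L0 @0x28[24] → 0x2C007  P=1,RW=1,US=1,PS=0
  L1 @0x2C[29] → 0x2F007  P=1,RW=1,US=1,PS=0
  ✓ 0x2FA9D  — 2 lookups
#1 VA=0x2E18E6A (r,kernel):
  L0 @0x28[23] → 0x32007  P=1,RW=1,US=1,PS=0
  L1 @0x32[24] → 0x34007  P=1,RW=1,US=1,PS=0
  ✓ 0x34E6A  — 2 lookups

Entries read for #0: 2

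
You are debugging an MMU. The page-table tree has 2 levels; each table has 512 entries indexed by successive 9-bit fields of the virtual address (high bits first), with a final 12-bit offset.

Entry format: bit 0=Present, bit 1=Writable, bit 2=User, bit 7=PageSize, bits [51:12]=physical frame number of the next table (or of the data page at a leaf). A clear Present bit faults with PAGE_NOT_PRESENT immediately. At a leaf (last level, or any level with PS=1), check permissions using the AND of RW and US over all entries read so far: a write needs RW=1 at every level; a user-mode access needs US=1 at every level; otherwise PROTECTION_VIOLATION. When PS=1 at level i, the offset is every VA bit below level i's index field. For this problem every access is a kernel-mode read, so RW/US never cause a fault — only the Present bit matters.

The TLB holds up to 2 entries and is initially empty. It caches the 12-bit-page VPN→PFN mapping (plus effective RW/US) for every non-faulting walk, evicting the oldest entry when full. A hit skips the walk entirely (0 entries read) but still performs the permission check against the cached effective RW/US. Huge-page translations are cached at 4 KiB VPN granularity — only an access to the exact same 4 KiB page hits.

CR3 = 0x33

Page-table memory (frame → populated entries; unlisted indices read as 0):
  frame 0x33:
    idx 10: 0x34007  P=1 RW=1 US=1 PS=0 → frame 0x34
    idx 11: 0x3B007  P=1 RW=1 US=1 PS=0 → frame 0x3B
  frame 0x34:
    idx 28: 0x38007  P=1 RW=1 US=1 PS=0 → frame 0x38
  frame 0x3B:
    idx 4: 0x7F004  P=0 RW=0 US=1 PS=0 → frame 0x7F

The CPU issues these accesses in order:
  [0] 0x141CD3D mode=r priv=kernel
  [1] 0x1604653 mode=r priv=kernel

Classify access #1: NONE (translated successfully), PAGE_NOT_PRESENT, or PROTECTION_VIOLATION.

Per-access translation:
#0 VA=0x141CD3D (r,kernel):
  L0: frame=0x33 idx=10 entry=0x34007 [P=1 RW=1 US=1 PS=0]
  L1: frame=0x34 idx=28 entry=0x38007 [P=1 RW=1 US=1 PS=0]
  ✓ 0x38D3D  — 2 lookups
#1 VA=0x1604653 (r,kernel):
  L0: frame=0x33 idx=11 entry=0x3B007 [P=1 RW=1 US=1 PS=0]
  L1: frame=0x3B idx=4 entry=0x7F004 [P=0 RW=0 US=1 PS=0]
  ⇒ fault: PAGE_NOT_PRESENT  — 2 lookups

Access #1 fault: PAGE_NOT_PRESENT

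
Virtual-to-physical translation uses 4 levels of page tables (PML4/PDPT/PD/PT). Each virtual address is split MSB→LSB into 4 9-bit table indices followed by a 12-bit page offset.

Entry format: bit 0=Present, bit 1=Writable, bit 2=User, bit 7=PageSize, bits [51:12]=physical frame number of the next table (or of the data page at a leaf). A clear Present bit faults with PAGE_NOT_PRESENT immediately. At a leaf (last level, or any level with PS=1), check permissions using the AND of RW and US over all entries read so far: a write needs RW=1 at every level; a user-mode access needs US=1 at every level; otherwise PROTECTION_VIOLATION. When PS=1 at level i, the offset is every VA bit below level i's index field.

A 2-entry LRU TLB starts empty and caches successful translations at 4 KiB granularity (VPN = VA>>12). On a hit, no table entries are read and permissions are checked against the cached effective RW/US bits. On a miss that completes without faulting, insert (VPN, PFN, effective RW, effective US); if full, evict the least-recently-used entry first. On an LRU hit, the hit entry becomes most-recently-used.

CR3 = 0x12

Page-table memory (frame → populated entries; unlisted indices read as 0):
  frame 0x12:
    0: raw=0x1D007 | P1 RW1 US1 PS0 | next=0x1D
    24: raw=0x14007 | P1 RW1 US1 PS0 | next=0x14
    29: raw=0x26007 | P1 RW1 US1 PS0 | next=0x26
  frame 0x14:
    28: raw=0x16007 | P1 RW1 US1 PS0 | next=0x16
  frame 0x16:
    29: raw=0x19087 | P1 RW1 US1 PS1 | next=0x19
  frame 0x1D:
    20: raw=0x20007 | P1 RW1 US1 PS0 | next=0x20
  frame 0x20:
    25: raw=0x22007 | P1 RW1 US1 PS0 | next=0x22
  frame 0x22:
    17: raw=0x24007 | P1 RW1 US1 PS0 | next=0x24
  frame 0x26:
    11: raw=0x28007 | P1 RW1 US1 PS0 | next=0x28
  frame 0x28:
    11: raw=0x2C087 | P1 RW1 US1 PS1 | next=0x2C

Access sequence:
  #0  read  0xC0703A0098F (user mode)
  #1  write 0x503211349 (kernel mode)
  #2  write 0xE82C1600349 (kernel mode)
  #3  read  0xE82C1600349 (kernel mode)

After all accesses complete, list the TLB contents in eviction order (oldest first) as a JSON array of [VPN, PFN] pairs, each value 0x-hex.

Per-access translation:
#0 VA=0xC0703A0098F (r,user):
  L0: frame=0x12 idx=24 entry=0x14007 [P=1 RW=1 US=1 PS=0]
  L1: frame=0x14 idx=28 entry=0x16007 [P=1 RW=1 US=1 PS=0]
  L2: frame=0x16 idx=29 entry=0x19087 [P=1 RW=1 US=1 PS=1]
  → PA=0x1998F (huge @L2)  (3 entries read)
#1 VA=0x503211349 (w,kernel):
  L0: frame=0x12 idx=0 entry=0x1D007 [P=1 RW=1 US=1 PS=0]
  L1: frame=0x1D idx=20 entry=0x20007 [P=1 RW=1 US=1 PS=0]
  L2: frame=0x20 idx=25 entry=0x22007 [P=1 RW=1 US=1 PS=0]
  L3: frame=0x22 idx=17 entry=0x24007 [P=1 RW=1 US=1 PS=0]
  → PA=0x24349  (4 entries read)
#2 VA=0xE82C1600349 (w,kernel):
  L0: frame=0x12 idx=29 entry=0x26007 [P=1 RW=1 US=1 PS=0]
  L1: frame=0x26 idx=11 entry=0x28007 [P=1 RW=1 US=1 PS=0]
  L2: frame=0x28 idx=11 entry=0x2C087 [P=1 RW=1 US=1 PS=1]
  → PA=0x2C349 (huge @L2)  (3 entries read)
#3 VA=0xE82C1600349 (r,kernel):
  TLB hit vpn=0xE82C1600 → PA=0x2C349

TLB: [["0x503211", "0x24"], ["0xE82C1600", "0x2C"]]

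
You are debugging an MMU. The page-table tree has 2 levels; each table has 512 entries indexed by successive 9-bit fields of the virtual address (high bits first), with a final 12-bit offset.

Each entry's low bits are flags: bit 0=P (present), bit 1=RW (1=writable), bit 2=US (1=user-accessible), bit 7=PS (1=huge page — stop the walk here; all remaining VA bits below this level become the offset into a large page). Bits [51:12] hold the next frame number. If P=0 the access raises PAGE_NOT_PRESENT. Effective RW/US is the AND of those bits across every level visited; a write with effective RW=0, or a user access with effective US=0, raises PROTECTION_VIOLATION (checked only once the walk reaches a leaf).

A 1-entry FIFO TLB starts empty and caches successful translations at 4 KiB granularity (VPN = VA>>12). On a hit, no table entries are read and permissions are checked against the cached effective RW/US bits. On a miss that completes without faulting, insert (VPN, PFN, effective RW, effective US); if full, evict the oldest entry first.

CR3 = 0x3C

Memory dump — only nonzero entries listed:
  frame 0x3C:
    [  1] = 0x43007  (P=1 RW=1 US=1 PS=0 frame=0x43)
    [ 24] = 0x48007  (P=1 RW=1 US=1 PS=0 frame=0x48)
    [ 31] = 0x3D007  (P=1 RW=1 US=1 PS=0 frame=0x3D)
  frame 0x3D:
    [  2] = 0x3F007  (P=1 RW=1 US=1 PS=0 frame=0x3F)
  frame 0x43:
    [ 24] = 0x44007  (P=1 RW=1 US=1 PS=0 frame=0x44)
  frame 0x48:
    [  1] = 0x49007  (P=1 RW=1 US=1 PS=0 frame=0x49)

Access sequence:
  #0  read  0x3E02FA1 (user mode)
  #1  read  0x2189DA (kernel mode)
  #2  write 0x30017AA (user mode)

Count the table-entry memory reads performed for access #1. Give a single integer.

Per-access translation:
#0 VA=0x3E02FA1 (r,user):
  L0 @0x3C[31] → 0x3D007  P=1,RW=1,US=1,PS=0
  L1 @0x3D[2] → 0x3F007  P=1,RW=1,US=1,PS=0
  ⇒ phys 0x3FFA1  [2 reads]
#1 VA=0x2189DA (r,kernel):
  L0 @0x3C[1] → 0x43007  P=1,RW=1,US=1,PS=0
  L1 @0x43[24] → 0x44007  P=1,RW=1,US=1,PS=0
  ⇒ phys 0x449DA  [2 reads]
#2 VA=0x30017AA (w,user):
  L0 @0x3C[24] → 0x48007  P=1,RW=1,US=1,PS=0
  L1 @0x48[1] → 0x49007  P=1,RW=1,US=1,PS=0
  ⇒ phys 0x497AA  [2 reads]

Entries read for #1: 2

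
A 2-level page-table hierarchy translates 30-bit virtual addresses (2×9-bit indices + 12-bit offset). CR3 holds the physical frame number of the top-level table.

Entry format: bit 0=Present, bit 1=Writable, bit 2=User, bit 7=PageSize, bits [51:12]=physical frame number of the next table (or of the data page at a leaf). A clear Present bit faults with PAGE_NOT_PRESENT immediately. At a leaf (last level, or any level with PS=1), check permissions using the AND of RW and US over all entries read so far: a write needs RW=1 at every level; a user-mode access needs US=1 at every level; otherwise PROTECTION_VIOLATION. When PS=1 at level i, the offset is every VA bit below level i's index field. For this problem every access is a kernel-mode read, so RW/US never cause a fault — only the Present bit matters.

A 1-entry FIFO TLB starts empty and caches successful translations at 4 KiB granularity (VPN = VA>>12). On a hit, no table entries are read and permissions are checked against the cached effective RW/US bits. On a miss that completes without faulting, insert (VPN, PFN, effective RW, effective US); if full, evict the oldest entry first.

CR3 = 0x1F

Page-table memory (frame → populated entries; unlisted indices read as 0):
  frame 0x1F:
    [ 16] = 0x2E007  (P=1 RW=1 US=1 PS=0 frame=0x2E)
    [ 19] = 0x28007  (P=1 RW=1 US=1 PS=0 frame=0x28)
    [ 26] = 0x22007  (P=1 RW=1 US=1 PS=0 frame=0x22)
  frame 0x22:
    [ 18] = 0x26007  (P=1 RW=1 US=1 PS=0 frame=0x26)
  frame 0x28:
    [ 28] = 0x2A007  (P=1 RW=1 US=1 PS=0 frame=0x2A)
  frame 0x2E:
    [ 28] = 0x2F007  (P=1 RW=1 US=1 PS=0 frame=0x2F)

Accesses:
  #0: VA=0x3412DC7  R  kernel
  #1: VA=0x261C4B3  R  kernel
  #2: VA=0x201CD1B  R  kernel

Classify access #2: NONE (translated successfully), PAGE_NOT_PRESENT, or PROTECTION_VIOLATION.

Per-access translation:
#0 VA=0x3412DC7 (r,kernel):
  lvl0: tbl 0x1F, slot 26 ⇒ 0x22007 (P1/RW1/US1/PS0)
  lvl1: tbl 0x22, slot 18 ⇒ 0x26007 (P1/RW1/US1/PS0)
  ⇒ phys 0x26DC7  [2 reads]
#1 VA=0x261C4B3 (r,kernel):
  lvl0: tbl 0x1F, slot 19 ⇒ 0x28007 (P1/RW1/US1/PS0)
  lvl1: tbl 0x28, slot 28 ⇒ 0x2A007 (P1/RW1/US1/PS0)
  ⇒ phys 0x2A4B3  [2 reads]
#2 VA=0x201CD1B (r,kernel):
  lvl0: tbl 0x1F, slot 16 ⇒ 0x2E007 (P1/RW1/US1/PS0)
  lvl1: tbl 0x2E, slot 28 ⇒ 0x2F007 (P1/RW1/US1/PS0)
  ⇒ phys 0x2FD1B  [2 reads]

Access #2 fault: NONE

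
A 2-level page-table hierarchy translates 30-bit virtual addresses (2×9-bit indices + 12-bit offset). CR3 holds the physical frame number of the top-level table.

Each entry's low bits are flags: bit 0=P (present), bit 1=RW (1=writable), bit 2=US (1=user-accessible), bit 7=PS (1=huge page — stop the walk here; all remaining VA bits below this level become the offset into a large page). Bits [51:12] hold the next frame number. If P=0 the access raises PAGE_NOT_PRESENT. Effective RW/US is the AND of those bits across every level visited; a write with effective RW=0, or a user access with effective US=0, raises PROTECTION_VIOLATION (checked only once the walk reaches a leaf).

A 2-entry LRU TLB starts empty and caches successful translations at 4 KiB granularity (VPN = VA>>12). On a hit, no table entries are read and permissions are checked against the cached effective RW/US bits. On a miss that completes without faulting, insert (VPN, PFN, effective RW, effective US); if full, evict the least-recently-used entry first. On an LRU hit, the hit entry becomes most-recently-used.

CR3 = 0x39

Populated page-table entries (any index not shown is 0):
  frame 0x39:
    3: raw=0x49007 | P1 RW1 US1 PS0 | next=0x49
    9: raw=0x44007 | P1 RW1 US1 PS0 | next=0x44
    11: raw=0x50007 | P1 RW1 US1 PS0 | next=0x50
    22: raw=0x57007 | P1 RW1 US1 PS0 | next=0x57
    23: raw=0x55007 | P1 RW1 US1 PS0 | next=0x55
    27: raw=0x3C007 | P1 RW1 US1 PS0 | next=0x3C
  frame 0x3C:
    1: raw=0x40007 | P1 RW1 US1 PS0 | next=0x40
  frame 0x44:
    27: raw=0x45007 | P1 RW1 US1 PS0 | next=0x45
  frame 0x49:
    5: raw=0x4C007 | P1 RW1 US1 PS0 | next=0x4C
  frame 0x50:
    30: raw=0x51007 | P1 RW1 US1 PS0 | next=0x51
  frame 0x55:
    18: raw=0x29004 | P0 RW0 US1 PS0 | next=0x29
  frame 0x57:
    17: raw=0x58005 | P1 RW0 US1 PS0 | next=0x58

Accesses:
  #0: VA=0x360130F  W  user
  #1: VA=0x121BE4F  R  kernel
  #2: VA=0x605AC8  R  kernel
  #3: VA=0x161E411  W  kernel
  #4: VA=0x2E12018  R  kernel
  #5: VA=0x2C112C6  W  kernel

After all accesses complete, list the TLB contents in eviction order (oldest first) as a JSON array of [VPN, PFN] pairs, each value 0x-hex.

Walk each access:
#0 VA=0x360130F (w,user):
  L0 @0x39[27] → 0x3C007  P=1,RW=1,US=1,PS=0
  L1 @0x3C[1] → 0x40007  P=1,RW=1,US=1,PS=0
  ⇒ phys 0x4030F  [2 reads]
#1 VA=0x121BE4F (r,kernel):
  L0 @0x39[9] → 0x44007  P=1,RW=1,US=1,PS=0
  L1 @0x44[27] → 0x45007  P=1,RW=1,US=1,PS=0
  ⇒ phys 0x45E4F  [2 reads]
#2 VA=0x605AC8 (r,kernel):
  L0 @0x39[3] → 0x49007  P=1,RW=1,US=1,PS=0
  L1 @0x49[5] → 0x4C007  P=1,RW=1,US=1,PS=0
  ⇒ phys 0x4CAC8  [2 reads]
#3 VA=0x161E411 (w,kernel):
  L0 @0x39[11] → 0x50007  P=1,RW=1,US=1,PS=0
  L1 @0x50[30] → 0x51007  P=1,RW=1,US=1,PS=0
  ⇒ phys 0x51411  [2 reads]
#4 VA=0x2E12018 (r,kernel):
  L0 @0x39[23] → 0x55007  P=1,RW=1,US=1,PS=0
  L1 @0x55[18] → 0x29004  P=0,RW=0,US=1,PS=0
  ✗ PAGE_NOT_PRESENT  [2 reads]
#5 VA=0x2C112C6 (w,kernel):
  L0 @0x39[22] → 0x57007  P=1,RW=1,US=1,PS=0
  L1 @0x57[17] → 0x58005  P=1,RW=0,US=1,PS=0
  ✗ PROTECTION_VIOLATION  [2 reads]

TLB: [["0x605", "0x4C"], ["0x161E", "0x51"]]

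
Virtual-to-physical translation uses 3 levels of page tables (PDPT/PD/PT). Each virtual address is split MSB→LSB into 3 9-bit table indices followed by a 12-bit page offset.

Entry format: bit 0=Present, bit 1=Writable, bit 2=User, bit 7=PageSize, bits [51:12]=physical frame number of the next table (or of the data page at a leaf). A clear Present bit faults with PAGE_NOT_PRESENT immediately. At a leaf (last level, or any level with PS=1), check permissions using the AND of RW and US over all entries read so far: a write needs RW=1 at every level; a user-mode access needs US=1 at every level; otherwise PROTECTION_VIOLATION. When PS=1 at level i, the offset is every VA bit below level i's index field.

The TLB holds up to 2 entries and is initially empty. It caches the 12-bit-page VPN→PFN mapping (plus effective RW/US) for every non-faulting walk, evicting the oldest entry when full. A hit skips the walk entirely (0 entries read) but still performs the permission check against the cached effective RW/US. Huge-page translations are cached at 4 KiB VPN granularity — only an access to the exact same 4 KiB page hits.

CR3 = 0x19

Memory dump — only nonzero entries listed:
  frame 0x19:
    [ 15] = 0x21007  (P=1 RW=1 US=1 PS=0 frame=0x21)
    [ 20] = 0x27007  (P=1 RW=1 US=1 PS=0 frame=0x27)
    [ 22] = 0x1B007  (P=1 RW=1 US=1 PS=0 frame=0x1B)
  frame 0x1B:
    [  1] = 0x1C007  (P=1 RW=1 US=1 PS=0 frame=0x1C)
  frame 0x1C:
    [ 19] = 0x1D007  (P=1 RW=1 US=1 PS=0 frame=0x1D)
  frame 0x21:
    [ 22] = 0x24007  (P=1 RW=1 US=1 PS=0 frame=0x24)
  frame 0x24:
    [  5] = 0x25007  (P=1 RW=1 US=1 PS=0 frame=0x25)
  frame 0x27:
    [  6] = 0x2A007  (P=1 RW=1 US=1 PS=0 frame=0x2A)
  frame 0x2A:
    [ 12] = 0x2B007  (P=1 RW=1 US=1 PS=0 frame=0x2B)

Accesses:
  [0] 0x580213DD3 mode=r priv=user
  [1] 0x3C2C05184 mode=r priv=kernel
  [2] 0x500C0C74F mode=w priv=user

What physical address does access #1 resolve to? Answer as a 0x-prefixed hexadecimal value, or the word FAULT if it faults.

Per-access translation:
#0 VA=0x580213DD3 (r,user):
  L0 @0x19[22] → 0x1B007  P=1,RW=1,US=1,PS=0
  L1 @0x1B[1] → 0x1C007  P=1,RW=1,US=1,PS=0
  L2 @0x1C[19] → 0x1D007  P=1,RW=1,US=1,PS=0
  ⇒ phys 0x1DDD3  [3 reads]
#1 VA=0x3C2C05184 (r,kernel):
  L0 @0x19[15] → 0x21007  P=1,RW=1,US=1,PS=0
  L1 @0x21[22] → 0x24007  P=1,RW=1,US=1,PS=0
  L2 @0x24[5] → 0x25007  P=1,RW=1,US=1,PS=0
  ⇒ phys 0x25184  [3 reads]
#2 VA=0x500C0C74F (w,user):
  L0 @0x19[20] → 0x27007  P=1,RW=1,US=1,PS=0
  L1 @0x27[6] → 0x2A007  P=1,RW=1,US=1,PS=0
  L2 @0x2A[12] → 0x2B007  P=1,RW=1,US=1,PS=0
  ⇒ phys 0x2B74F  [3 reads]

Access #1 PA: 0x25184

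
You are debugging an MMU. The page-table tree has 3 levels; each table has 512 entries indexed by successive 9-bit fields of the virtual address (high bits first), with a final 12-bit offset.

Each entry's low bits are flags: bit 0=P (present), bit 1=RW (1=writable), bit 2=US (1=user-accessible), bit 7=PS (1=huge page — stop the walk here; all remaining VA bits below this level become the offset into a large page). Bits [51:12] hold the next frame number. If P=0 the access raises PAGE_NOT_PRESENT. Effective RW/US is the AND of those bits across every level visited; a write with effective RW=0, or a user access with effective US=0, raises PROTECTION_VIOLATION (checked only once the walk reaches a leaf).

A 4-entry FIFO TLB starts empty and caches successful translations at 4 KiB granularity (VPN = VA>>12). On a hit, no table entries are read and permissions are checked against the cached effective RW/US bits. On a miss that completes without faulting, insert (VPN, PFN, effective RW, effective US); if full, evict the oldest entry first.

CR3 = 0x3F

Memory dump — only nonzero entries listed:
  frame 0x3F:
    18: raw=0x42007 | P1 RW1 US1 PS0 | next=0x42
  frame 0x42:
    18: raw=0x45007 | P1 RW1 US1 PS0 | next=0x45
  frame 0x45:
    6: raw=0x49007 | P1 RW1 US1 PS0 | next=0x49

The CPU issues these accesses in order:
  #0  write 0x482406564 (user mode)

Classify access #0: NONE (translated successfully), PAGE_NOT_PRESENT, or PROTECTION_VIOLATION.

Walk each access:
#0 VA=0x482406564 (w,user):
  L0 @0x3F[18] → 0x42007  P=1,RW=1,US=1,PS=0
  L1 @0x42[18] → 0x45007  P=1,RW=1,US=1,PS=0
  L2 @0x45[6] → 0x49007  P=1,RW=1,US=1,PS=0
  ✓ 0x49564  — 3 lookups

Access #0 fault: NONE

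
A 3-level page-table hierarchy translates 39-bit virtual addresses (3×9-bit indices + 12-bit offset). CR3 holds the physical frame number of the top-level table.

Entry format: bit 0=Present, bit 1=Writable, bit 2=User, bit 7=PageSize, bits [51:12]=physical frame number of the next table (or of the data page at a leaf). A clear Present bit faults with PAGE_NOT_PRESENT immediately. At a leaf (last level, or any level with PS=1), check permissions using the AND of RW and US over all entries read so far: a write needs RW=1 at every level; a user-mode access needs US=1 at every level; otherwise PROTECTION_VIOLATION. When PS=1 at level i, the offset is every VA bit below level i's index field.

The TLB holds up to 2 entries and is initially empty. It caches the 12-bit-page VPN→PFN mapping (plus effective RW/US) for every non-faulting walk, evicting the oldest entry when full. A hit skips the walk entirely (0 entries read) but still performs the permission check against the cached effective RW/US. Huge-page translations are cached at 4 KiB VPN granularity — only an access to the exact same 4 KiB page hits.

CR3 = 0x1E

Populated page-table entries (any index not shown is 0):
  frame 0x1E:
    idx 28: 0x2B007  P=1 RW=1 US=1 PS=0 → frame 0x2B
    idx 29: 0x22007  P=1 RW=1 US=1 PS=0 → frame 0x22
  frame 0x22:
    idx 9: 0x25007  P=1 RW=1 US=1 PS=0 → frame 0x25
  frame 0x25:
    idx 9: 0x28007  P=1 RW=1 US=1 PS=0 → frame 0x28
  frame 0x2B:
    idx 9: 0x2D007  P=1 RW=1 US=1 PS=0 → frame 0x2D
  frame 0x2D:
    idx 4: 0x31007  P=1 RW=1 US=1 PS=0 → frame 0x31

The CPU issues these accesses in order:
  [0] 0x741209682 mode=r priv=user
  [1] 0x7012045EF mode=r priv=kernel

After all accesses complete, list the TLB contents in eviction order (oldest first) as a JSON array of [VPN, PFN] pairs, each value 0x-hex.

Trace:
#0 VA=0x741209682 (r,user):
  lvl0: tbl 0x1E, slot 29 ⇒ 0x22007 (P1/RW1/US1/PS0)
  lvl1: tbl 0x22, slot 9 ⇒ 0x25007 (P1/RW1/US1/PS0)
  lvl2: tbl 0x25, slot 9 ⇒ 0x28007 (P1/RW1/US1/PS0)
  → PA=0x28682  (3 entries read)
#1 VA=0x7012045EF (r,kernel):
  lvl0: tbl 0x1E, slot 28 ⇒ 0x2B007 (P1/RW1/US1/PS0)
  lvl1: tbl 0x2B, slot 9 ⇒ 0x2D007 (P1/RW1/US1/PS0)
  lvl2: tbl 0x2D, slot 4 ⇒ 0x31007 (P1/RW1/US1/PS0)
  → PA=0x315EF  (3 entries read)

TLB: [["0x741209", "0x28"], ["0x701204", "0x31"]]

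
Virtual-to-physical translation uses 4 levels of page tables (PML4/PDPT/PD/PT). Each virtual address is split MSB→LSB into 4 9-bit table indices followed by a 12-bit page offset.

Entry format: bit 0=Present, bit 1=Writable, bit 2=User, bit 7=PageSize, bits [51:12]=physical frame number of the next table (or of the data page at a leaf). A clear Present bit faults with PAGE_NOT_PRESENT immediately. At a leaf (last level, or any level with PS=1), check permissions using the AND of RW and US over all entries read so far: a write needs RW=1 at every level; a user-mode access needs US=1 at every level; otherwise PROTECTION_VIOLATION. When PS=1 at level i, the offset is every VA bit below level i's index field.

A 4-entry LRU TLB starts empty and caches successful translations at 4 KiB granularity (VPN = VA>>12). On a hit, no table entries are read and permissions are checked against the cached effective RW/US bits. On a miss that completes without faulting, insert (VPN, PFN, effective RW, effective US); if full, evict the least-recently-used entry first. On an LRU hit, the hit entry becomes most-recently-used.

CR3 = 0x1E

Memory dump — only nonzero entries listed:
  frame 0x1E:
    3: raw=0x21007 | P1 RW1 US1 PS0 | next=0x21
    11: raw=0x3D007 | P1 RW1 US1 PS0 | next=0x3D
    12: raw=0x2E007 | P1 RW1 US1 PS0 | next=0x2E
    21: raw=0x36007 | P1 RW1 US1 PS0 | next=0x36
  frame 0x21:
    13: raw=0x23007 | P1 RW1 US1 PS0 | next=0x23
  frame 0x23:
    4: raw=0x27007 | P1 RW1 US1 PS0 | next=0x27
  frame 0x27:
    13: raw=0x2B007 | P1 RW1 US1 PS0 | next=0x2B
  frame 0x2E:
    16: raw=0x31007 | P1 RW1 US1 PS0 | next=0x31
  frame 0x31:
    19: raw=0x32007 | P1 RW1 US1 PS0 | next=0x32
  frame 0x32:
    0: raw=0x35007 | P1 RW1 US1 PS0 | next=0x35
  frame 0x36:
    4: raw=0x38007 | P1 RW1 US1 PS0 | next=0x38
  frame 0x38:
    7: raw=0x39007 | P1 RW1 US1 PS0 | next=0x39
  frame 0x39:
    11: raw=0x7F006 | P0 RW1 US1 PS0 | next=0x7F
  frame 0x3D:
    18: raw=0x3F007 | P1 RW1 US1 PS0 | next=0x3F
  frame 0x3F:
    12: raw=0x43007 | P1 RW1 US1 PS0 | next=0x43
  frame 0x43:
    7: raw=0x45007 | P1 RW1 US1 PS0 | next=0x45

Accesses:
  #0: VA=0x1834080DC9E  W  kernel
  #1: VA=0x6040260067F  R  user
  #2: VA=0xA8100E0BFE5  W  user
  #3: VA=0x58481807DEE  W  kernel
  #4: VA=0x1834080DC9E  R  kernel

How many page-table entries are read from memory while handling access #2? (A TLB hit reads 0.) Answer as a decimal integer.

Trace:
#0 VA=0x1834080DC9E (w,kernel):
  lvl0: tbl 0x1E, slot 3 ⇒ 0x21007 (P1/RW1/US1/PS0)
  lvl1: tbl 0x21, slot 13 ⇒ 0x23007 (P1/RW1/US1/PS0)
  lvl2: tbl 0x23, slot 4 ⇒ 0x27007 (P1/RW1/US1/PS0)
  lvl3: tbl 0x27, slot 13 ⇒ 0x2B007 (P1/RW1/US1/PS0)
  → PA=0x2BC9E  (4 entries read)
#1 VA=0x6040260067F (r,user):
  lvl0: tbl 0x1E, slot 12 ⇒ 0x2E007 (P1/RW1/US1/PS0)
  lvl1: tbl 0x2E, slot 16 ⇒ 0x31007 (P1/RW1/US1/PS0)
  lvl2: tbl 0x31, slot 19 ⇒ 0x32007 (P1/RW1/US1/PS0)
  lvl3: tbl 0x32, slot 0 ⇒ 0x35007 (P1/RW1/US1/PS0)
  → PA=0x3567F  (4 entries read)
#2 VA=0xA8100E0BFE5 (w,user):
  lvl0: tbl 0x1E, slot 21 ⇒ 0x36007 (P1/RW1/US1/PS0)
  lvl1: tbl 0x36, slot 4 ⇒ 0x38007 (P1/RW1/US1/PS0)
  lvl2: tbl 0x38, slot 7 ⇒ 0x39007 (P1/RW1/US1/PS0)
  lvl3: tbl 0x39, slot 11 ⇒ 0x7F006 (P0/RW1/US1/PS0)
  ✗ PAGE_NOT_PRESENT  [4 reads]
#3 VA=0x58481807DEE (w,kernel):
  lvl0: tbl 0x1E, slot 11 ⇒ 0x3D007 (P1/RW1/US1/PS0)
  lvl1: tbl 0x3D, slot 18 ⇒ 0x3F007 (P1/RW1/US1/PS0)
  lvl2: tbl 0x3F, slot 12 ⇒ 0x43007 (P1/RW1/US1/PS0)
  lvl3: tbl 0x43, slot 7 ⇒ 0x45007 (P1/RW1/US1/PS0)
  → PA=0x45DEE  (4 entries read)
#4 VA=0x1834080DC9E (r,kernel):
  TLB hit vpn=0x1834080D → PA=0x2BC9E

Entries read for #2: 4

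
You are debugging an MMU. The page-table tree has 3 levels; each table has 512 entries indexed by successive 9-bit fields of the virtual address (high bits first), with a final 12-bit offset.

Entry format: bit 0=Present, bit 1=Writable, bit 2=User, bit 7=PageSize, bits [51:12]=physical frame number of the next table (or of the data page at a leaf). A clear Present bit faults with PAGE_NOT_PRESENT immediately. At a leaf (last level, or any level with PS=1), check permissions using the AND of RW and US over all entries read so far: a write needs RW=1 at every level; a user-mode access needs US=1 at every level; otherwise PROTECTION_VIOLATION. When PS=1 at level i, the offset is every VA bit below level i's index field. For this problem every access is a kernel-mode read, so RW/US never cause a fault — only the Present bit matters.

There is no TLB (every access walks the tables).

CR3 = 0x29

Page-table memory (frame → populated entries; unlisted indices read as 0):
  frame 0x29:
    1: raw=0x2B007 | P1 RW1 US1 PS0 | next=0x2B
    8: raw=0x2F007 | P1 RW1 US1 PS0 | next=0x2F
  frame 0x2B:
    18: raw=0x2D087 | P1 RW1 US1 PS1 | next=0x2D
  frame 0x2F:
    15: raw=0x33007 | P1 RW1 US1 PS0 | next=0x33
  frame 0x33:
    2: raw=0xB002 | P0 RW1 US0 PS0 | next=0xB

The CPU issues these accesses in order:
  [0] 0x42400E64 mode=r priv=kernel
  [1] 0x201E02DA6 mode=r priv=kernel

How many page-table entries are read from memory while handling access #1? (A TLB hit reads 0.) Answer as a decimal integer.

Per-access translation:
#0 VA=0x42400E64 (r,kernel):
  L0 @0x29[1] → 0x2B007  P=1,RW=1,US=1,PS=0
  L1 @0x2B[18] → 0x2D087  P=1,RW=1,US=1,PS=1
  ✓ 0x2DE64 (huge @L1)  — 2 lookups
#1 VA=0x201E02DA6 (r,kernel):
  L0 @0x29[8] → 0x2F007  P=1,RW=1,US=1,PS=0
  L1 @0x2F[15] → 0x33007  P=1,RW=1,US=1,PS=0
  L2 @0x33[2] → 0xB002  P=0,RW=1,US=0,PS=0
  → PAGE_NOT_PRESENT  (3 entries read)

Entries read for #1: 3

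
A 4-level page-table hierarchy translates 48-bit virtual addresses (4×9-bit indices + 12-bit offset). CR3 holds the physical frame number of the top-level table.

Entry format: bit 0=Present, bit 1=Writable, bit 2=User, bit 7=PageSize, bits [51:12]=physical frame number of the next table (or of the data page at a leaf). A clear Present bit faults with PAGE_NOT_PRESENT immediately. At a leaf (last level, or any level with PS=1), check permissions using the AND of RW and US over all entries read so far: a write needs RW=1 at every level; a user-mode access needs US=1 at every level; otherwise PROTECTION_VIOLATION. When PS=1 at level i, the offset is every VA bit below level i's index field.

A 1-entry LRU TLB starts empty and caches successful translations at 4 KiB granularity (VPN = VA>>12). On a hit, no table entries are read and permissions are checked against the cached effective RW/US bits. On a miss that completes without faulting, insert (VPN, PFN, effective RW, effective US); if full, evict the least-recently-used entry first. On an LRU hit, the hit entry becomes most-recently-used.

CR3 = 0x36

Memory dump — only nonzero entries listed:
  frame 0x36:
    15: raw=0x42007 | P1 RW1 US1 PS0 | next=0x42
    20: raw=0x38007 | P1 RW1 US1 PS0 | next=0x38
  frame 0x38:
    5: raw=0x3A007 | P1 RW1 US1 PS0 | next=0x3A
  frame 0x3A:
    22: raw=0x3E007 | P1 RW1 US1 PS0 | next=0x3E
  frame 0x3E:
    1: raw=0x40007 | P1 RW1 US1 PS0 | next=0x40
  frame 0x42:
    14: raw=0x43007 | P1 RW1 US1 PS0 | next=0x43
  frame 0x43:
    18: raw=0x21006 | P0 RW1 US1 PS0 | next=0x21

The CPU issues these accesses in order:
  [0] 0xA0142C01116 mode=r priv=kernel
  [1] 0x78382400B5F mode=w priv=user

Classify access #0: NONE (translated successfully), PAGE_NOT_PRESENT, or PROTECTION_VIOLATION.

Walk each access:
#0 VA=0xA0142C01116 (r,kernel):
  lvl0: tbl 0x36, slot 20 ⇒ 0x38007 (P1/RW1/US1/PS0)
  lvl1: tbl 0x38, slot 5 ⇒ 0x3A007 (P1/RW1/US1/PS0)
  lvl2: tbl 0x3A, slot 22 ⇒ 0x3E007 (P1/RW1/US1/PS0)
  lvl3: tbl 0x3E, slot 1 ⇒ 0x40007 (P1/RW1/US1/PS0)
  → PA=0x40116  (4 entries read)
#1 VA=0x78382400B5F (w,user):
  lvl0: tbl 0x36, slot 15 ⇒ 0x42007 (P1/RW1/US1/PS0)
  lvl1: tbl 0x42, slot 14 ⇒ 0x43007 (P1/RW1/US1/PS0)
  lvl2: tbl 0x43, slot 18 ⇒ 0x21006 (P0/RW1/US1/PS0)
  ✗ PAGE_NOT_PRESENT  [3 reads]

Access #0 fault: NONE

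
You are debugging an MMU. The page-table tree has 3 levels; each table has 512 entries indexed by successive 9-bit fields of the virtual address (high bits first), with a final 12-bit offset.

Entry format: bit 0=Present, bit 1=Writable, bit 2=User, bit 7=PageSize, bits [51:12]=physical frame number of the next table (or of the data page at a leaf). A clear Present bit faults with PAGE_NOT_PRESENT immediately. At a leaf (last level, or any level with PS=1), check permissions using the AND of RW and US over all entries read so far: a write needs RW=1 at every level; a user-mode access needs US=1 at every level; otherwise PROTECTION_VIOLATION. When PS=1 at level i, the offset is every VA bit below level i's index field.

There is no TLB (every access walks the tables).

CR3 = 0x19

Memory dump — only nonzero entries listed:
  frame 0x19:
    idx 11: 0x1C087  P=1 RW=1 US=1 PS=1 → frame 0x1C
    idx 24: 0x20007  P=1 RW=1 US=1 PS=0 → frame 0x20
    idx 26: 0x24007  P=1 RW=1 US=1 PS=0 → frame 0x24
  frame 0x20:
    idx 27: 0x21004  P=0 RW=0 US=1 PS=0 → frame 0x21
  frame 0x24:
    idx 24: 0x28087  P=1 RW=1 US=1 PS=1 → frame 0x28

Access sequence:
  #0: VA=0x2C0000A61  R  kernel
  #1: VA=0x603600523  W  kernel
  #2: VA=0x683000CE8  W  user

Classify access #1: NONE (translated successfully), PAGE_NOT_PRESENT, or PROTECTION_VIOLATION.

Trace:
#0 VA=0x2C0000A61 (r,kernel):
  lvl0: tbl 0x19, slot 11 ⇒ 0x1C087 (P1/RW1/US1/PS1)
  → PA=0x1CA61 (huge @L0)  (1 entries read)
#1 VA=0x603600523 (w,kernel):
  lvl0: tbl 0x19, slot 24 ⇒ 0x20007 (P1/RW1/US1/PS0)
  lvl1: tbl 0x20, slot 27 ⇒ 0x21004 (P0/RW0/US1/PS0)
  → PAGE_NOT_PRESENT  (2 entries read)
#2 VA=0x683000CE8 (w,user):
  lvl0: tbl 0x19, slot 26 ⇒ 0x24007 (P1/RW1/US1/PS0)
  lvl1: tbl 0x24, slot 24 ⇒ 0x28087 (P1/RW1/US1/PS1)
  → PA=0x28CE8 (huge @L1)  (2 entries read)

Access #1 fault: PAGE_NOT_PRESENT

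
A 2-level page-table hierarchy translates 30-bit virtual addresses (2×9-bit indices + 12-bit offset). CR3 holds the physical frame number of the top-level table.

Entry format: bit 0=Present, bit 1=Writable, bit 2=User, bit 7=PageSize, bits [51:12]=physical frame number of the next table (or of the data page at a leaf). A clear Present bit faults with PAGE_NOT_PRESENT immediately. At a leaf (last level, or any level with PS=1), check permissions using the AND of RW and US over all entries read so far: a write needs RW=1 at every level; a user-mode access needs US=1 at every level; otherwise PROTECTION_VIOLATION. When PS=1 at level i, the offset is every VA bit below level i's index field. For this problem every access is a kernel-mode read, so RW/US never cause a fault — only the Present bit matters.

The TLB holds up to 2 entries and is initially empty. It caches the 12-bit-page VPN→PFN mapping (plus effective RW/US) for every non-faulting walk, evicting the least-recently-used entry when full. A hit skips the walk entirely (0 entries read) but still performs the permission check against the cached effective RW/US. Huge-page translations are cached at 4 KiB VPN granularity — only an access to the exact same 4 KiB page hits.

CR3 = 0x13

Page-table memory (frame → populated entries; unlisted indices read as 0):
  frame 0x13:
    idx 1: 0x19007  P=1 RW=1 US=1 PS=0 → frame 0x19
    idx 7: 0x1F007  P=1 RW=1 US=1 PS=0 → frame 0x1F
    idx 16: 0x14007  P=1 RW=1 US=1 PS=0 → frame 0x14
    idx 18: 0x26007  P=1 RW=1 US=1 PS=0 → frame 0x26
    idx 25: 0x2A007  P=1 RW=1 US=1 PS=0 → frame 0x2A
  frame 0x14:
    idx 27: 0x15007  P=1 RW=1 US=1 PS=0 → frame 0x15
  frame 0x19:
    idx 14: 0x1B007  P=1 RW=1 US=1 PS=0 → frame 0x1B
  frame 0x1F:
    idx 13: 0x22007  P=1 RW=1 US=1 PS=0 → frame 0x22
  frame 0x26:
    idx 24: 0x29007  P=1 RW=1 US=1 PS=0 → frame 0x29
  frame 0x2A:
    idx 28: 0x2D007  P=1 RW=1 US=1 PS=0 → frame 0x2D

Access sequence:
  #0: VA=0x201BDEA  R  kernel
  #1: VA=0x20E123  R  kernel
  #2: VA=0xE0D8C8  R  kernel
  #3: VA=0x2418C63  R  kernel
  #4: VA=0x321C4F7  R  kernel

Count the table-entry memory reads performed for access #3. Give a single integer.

Trace:
#0 VA=0x201BDEA (r,kernel):
  L0: frame=0x13 idx=16 entry=0x14007 [P=1 RW=1 US=1 PS=0]
  L1: frame=0x14 idx=27 entry=0x15007 [P=1 RW=1 US=1 PS=0]
  ✓ 0x15DEA  — 2 lookups
#1 VA=0x20E123 (r,kernel):
  L0: frame=0x13 idx=1 entry=0x19007 [P=1 RW=1 US=1 PS=0]
  L1: frame=0x19 idx=14 entry=0x1B007 [P=1 RW=1 US=1 PS=0]
  ✓ 0x1B123  — 2 lookups
#2 VA=0xE0D8C8 (r,kernel):
  L0: frame=0x13 idx=7 entry=0x1F007 [P=1 RW=1 US=1 PS=0]
  L1: frame=0x1F idx=13 entry=0x22007 [P=1 RW=1 US=1 PS=0]
  ✓ 0x228C8  — 2 lookups
#3 VA=0x2418C63 (r,kernel):
  L0: frame=0x13 idx=18 entry=0x26007 [P=1 RW=1 US=1 PS=0]
  L1: frame=0x26 idx=24 entry=0x29007 [P=1 RW=1 US=1 PS=0]
  ✓ 0x29C63  — 2 lookups
#4 VA=0x321C4F7 (r,kernel):
  L0: frame=0x13 idx=25 entry=0x2A007 [P=1 RW=1 US=1 PS=0]
  L1: frame=0x2A idx=28 entry=0x2D007 [P=1 RW=1 US=1 PS=0]
  ✓ 0x2D4F7  — 2 lookups

Entries read for #3: 2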